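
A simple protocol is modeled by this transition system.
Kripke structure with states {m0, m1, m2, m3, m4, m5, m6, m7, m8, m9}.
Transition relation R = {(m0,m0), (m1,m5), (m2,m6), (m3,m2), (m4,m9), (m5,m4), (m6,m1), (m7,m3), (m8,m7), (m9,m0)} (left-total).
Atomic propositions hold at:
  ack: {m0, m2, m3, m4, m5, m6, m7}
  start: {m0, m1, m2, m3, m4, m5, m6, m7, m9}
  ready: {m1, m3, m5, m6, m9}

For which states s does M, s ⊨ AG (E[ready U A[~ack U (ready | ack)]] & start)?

Sat(~ack) = {m1, m8, m9}
Sat(ready | ack) = {m0, m1, m2, m3, m4, m5, m6, m7, m9}
A[~ack U (ready | ack)]: least fixpoint, start Z0 = Sat((ready | ack)) = {m0, m1, m2, m3, m4, m5, m6, m7, m9}, add states in Sat(~ack) with every successor in Z. Z1 = {m0, m1, m2, m3, m4, m5, m6, m7, m8, m9}; fixed.
Sat(A[~ack U (ready | ack)]) = {m0, m1, m2, m3, m4, m5, m6, m7, m8, m9}
E[ready U A[~ack U (ready | ack)]]: least fixpoint, start Z0 = Sat(A[~ack U (ready | ack)]) = {m0, m1, m2, m3, m4, m5, m6, m7, m8, m9}, add states in Sat(ready) with some successor in Z. Already a fixed point.
Sat(E[ready U A[~ack U (ready | ack)]]) = {m0, m1, m2, m3, m4, m5, m6, m7, m8, m9}
Sat(E[ready U A[~ack U (ready | ack)]] & start) = {m0, m1, m2, m3, m4, m5, m6, m7, m9}
AG (E[ready U A[~ack U (ready | ack)]] & start): greatest fixpoint, start Z0 = {m0, m1, m2, m3, m4, m5, m6, m7, m9}, keep only states in Sat with every successor in Z. Already a fixed point.
Sat(AG (E[ready U A[~ack U (ready | ack)]] & start)) = {m0, m1, m2, m3, m4, m5, m6, m7, m9}

{m0, m1, m2, m3, m4, m5, m6, m7, m9}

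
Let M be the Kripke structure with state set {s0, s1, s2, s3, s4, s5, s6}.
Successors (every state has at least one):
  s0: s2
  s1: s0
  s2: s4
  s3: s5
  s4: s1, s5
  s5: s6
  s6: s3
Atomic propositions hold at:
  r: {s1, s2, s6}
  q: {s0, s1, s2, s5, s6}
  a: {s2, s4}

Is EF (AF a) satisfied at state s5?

No

AF a: least fixpoint, start Z0 = {s2, s4}, add states with every successor in Z. Z1 = {s0, s2, s4}; Z2 = {s0, s1, s2, s4}; fixed.
Sat(AF a) = {s0, s1, s2, s4}
EF (AF a): least fixpoint, start Z0 = {s0, s1, s2, s4}, add states with some successor in Z. Already a fixed point.
Sat(EF (AF a)) = {s0, s1, s2, s4}
s5 ∉ Sat(EF (AF a)) = {s0, s1, s2, s4}, so the formula does not hold at s5.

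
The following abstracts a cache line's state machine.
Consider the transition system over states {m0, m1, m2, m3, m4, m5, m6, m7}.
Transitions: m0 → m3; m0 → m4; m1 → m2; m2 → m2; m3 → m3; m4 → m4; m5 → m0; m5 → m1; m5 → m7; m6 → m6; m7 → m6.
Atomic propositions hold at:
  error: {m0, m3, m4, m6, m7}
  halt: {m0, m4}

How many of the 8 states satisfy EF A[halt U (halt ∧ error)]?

3

Sat(halt ∧ error) = {m0, m4}
A[halt U (halt ∧ error)]: least fixpoint, start Z0 = Sat((halt ∧ error)) = {m0, m4}, add states in Sat(halt) with every successor in Z. Already a fixed point.
Sat(A[halt U (halt ∧ error)]) = {m0, m4}
EF A[halt U (halt ∧ error)]: least fixpoint, start Z0 = {m0, m4}, add states with some successor in Z. Z1 = {m0, m4, m5}; fixed.
Sat(EF A[halt U (halt ∧ error)]) = {m0, m4, m5}
|Sat(EF A[halt U (halt ∧ error)])| = |{m0, m4, m5}| = 3.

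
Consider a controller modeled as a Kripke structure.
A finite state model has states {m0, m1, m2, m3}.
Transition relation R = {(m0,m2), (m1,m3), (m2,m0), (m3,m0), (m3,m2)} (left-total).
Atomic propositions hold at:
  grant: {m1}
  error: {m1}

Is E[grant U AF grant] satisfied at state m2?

No

AF grant: least fixpoint, start Z0 = {m1}, add states with every successor in Z. Already a fixed point.
Sat(AF grant) = {m1}
E[grant U AF grant]: least fixpoint, start Z0 = Sat(AF grant) = {m1}, add states in Sat(grant) with some successor in Z. Already a fixed point.
Sat(E[grant U AF grant]) = {m1}
m2 ∉ Sat(E[grant U AF grant]) = {m1}, so the formula does not hold at m2.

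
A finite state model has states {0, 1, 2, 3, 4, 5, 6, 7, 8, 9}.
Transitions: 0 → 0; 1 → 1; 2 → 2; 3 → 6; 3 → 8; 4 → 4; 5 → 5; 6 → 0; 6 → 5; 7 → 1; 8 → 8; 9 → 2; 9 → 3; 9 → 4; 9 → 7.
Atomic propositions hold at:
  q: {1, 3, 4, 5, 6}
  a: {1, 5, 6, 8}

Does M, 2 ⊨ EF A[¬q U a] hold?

No

Sat(¬q) = {0, 2, 7, 8, 9}
A[¬q U a]: least fixpoint, start Z0 = Sat(a) = {1, 5, 6, 8}, add states in Sat(¬q) with every successor in Z. Z1 = {1, 5, 6, 7, 8}; fixed.
Sat(A[¬q U a]) = {1, 5, 6, 7, 8}
EF A[¬q U a]: least fixpoint, start Z0 = {1, 5, 6, 7, 8}, add states with some successor in Z. Z1 = {1, 3, 5, 6, 7, 8, 9}; fixed.
Sat(EF A[¬q U a]) = {1, 3, 5, 6, 7, 8, 9}
2 ∉ Sat(EF A[¬q U a]) = {1, 3, 5, 6, 7, 8, 9}, so the formula does not hold at 2.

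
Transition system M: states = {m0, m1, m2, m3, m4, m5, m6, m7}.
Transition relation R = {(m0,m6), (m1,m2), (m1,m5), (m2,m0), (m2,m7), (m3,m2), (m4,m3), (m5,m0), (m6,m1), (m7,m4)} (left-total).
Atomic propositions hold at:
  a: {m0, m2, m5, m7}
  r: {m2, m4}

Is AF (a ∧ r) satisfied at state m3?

Sat(a ∧ r) = {m2}
AF (a ∧ r): least fixpoint, start Z0 = {m2}, add states with every successor in Z. Z1 = {m2, m3}; Z2 = {m2, m3, m4}; Z3 = {m2, m3, m4, m7}; fixed.
Sat(AF (a ∧ r)) = {m2, m3, m4, m7}
m3 ∈ Sat(AF (a ∧ r)) = {m2, m3, m4, m7}, so the formula holds at m3.

Yes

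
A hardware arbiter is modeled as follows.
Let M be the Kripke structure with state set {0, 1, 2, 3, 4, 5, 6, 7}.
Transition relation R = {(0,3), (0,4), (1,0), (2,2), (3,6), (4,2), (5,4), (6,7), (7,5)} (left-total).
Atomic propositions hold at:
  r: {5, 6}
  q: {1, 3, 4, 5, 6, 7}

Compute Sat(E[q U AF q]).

AF q: least fixpoint, start Z0 = {1, 3, 4, 5, 6, 7}, add states with every successor in Z. Z1 = {0, 1, 3, 4, 5, 6, 7}; fixed.
Sat(AF q) = {0, 1, 3, 4, 5, 6, 7}
E[q U AF q]: least fixpoint, start Z0 = Sat(AF q) = {0, 1, 3, 4, 5, 6, 7}, add states in Sat(q) with some successor in Z. Already a fixed point.
Sat(E[q U AF q]) = {0, 1, 3, 4, 5, 6, 7}

{0, 1, 3, 4, 5, 6, 7}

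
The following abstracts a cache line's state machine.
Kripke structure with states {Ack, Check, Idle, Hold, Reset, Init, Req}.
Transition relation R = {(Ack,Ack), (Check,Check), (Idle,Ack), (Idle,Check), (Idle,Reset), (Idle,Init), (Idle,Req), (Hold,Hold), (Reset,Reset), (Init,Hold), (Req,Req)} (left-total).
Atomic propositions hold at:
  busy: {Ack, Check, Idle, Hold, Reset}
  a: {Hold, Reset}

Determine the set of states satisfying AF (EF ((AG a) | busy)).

AG a: greatest fixpoint, start Z0 = {Hold, Reset}, keep only states in Sat with every successor in Z. Already a fixed point.
Sat(AG a) = {Hold, Reset}
Sat((AG a) | busy) = {Ack, Check, Idle, Hold, Reset}
EF ((AG a) | busy): least fixpoint, start Z0 = {Ack, Check, Idle, Hold, Reset}, add states with some successor in Z. Z1 = {Ack, Check, Idle, Hold, Reset, Init}; fixed.
Sat(EF ((AG a) | busy)) = {Ack, Check, Idle, Hold, Reset, Init}
AF (EF ((AG a) | busy)): least fixpoint, start Z0 = {Ack, Check, Idle, Hold, Reset, Init}, add states with every successor in Z. Already a fixed point.
Sat(AF (EF ((AG a) | busy))) = {Ack, Check, Idle, Hold, Reset, Init}

{Ack, Check, Idle, Hold, Reset, Init}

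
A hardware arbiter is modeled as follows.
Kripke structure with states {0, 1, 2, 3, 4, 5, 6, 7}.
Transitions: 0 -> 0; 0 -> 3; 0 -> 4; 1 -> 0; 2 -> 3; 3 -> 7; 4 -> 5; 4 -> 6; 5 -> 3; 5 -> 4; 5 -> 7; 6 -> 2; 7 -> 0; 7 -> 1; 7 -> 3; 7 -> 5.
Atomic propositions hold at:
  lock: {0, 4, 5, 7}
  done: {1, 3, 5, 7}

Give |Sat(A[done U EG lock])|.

6

EG lock: greatest fixpoint, start Z0 = {0, 4, 5, 7}, keep only states in Sat with some successor in Z. Already a fixed point.
Sat(EG lock) = {0, 4, 5, 7}
A[done U EG lock]: least fixpoint, start Z0 = Sat(EG lock) = {0, 4, 5, 7}, add states in Sat(done) with every successor in Z. Z1 = {0, 1, 3, 4, 5, 7}; fixed.
Sat(A[done U EG lock]) = {0, 1, 3, 4, 5, 7}
|Sat(A[done U EG lock])| = |{0, 1, 3, 4, 5, 7}| = 6.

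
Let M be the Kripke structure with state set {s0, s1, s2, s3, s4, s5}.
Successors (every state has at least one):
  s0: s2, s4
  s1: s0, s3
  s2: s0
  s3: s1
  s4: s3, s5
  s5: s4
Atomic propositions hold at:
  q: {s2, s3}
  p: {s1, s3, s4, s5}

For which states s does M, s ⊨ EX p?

Sat(EX p) = {s : some successor in {s1, s3, s4, s5}} = {s0, s1, s3, s4, s5}

{s0, s1, s3, s4, s5}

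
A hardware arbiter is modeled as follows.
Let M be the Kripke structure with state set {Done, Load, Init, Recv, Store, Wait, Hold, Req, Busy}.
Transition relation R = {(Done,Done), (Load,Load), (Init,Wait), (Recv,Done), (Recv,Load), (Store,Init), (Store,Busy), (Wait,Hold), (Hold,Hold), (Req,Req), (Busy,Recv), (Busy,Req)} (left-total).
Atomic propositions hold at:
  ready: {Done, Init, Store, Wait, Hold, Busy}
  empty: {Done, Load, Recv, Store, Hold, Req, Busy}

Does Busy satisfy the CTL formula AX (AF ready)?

No

AF ready: least fixpoint, start Z0 = {Done, Init, Store, Wait, Hold, Busy}, add states with every successor in Z. Already a fixed point.
Sat(AF ready) = {Done, Init, Store, Wait, Hold, Busy}
Sat(AX (AF ready)) = {s : every successor in {Done, Init, Store, Wait, Hold, Busy}} = {Done, Init, Store, Wait, Hold}
Busy ∉ Sat(AX (AF ready)) = {Done, Init, Store, Wait, Hold}, so the formula does not hold at Busy.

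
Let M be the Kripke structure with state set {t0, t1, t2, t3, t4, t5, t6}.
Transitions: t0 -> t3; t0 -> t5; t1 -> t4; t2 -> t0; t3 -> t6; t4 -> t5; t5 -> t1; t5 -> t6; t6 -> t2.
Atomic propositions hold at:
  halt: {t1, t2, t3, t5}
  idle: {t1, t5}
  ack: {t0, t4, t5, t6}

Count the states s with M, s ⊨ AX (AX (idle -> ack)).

Sat(idle -> ack) = {t0, t2, t3, t4, t5, t6}
Sat(AX (idle -> ack)) = {s : every successor in {t0, t2, t3, t4, t5, t6}} = {t0, t1, t2, t3, t4, t6}
Sat(AX (AX (idle -> ack))) = {s : every successor in {t0, t1, t2, t3, t4, t6}} = {t1, t2, t3, t5, t6}
|Sat(AX (AX (idle -> ack)))| = |{t1, t2, t3, t5, t6}| = 5.

5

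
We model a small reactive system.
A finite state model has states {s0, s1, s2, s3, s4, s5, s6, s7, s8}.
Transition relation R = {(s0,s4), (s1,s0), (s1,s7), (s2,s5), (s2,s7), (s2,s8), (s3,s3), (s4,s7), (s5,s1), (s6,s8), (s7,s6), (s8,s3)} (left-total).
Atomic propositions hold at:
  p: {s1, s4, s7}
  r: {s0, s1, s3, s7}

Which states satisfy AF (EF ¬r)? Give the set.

{s0, s1, s2, s4, s5, s6, s7, s8}

Sat(¬r) = {s2, s4, s5, s6, s8}
EF ¬r: least fixpoint, start Z0 = {s2, s4, s5, s6, s8}, add states with some successor in Z. Z1 = {s0, s2, s4, s5, s6, s7, s8}; Z2 = {s0, s1, s2, s4, s5, s6, s7, s8}; fixed.
Sat(EF ¬r) = {s0, s1, s2, s4, s5, s6, s7, s8}
AF (EF ¬r): least fixpoint, start Z0 = {s0, s1, s2, s4, s5, s6, s7, s8}, add states with every successor in Z. Already a fixed point.
Sat(AF (EF ¬r)) = {s0, s1, s2, s4, s5, s6, s7, s8}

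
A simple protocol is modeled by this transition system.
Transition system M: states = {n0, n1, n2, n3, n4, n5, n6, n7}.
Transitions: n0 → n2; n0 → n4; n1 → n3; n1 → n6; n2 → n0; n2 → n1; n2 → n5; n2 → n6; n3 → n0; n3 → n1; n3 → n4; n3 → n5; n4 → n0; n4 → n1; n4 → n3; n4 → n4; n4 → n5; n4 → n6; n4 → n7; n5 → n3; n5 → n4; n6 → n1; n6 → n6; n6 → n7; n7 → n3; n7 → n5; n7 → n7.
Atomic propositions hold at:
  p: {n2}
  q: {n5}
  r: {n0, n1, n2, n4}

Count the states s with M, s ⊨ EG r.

EG r: greatest fixpoint, start Z0 = {n0, n1, n2, n4}, keep only states in Sat with some successor in Z. Z1 = {n0, n2, n4}; fixed.
Sat(EG r) = {n0, n2, n4}
|Sat(EG r)| = |{n0, n2, n4}| = 3.

3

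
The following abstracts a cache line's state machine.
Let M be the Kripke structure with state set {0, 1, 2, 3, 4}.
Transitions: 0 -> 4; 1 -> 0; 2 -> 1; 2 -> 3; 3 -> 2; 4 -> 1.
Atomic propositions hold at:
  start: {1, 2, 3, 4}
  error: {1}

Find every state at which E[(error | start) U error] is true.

Sat(error | start) = {1, 2, 3, 4}
E[(error | start) U error]: least fixpoint, start Z0 = Sat(error) = {1}, add states in Sat(error | start) with some successor in Z. Z1 = {1, 2, 4}; Z2 = {1, 2, 3, 4}; fixed.
Sat(E[(error | start) U error]) = {1, 2, 3, 4}

{1, 2, 3, 4}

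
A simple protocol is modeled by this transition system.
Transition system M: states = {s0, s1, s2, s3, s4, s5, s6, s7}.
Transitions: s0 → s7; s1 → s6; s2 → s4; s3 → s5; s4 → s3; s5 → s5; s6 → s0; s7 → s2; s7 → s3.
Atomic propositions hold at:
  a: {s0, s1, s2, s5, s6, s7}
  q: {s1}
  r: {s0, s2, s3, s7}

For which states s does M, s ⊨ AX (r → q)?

Sat(r → q) = {s1, s4, s5, s6}
Sat(AX (r → q)) = {s : every successor in {s1, s4, s5, s6}} = {s1, s2, s3, s5}

{s1, s2, s3, s5}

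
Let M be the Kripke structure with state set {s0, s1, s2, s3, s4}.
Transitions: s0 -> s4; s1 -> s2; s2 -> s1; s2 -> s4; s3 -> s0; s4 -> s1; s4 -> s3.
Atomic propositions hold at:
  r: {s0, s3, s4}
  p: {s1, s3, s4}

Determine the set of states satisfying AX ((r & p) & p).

Sat(r & p) = {s3, s4}
Sat((r & p) & p) = {s3, s4}
Sat(AX ((r & p) & p)) = {s : every successor in {s3, s4}} = {s0}

{s0}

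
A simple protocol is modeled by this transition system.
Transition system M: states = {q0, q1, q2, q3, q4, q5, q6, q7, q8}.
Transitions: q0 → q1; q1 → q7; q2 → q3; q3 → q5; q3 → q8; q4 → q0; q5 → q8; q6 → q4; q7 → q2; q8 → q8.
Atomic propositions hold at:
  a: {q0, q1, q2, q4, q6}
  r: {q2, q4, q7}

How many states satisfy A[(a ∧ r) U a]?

Sat(a ∧ r) = {q2, q4}
A[(a ∧ r) U a]: least fixpoint, start Z0 = Sat(a) = {q0, q1, q2, q4, q6}, add states in Sat(a ∧ r) with every successor in Z. Already a fixed point.
Sat(A[(a ∧ r) U a]) = {q0, q1, q2, q4, q6}
|Sat(A[(a ∧ r) U a])| = |{q0, q1, q2, q4, q6}| = 5.

5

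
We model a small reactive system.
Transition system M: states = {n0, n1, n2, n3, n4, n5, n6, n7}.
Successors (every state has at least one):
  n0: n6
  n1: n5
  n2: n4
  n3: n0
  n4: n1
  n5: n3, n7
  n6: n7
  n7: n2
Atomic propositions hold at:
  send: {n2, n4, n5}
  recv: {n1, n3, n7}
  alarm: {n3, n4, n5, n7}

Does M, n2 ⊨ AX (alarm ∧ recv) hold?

No

Sat(alarm ∧ recv) = {n3, n7}
Sat(AX (alarm ∧ recv)) = {s : every successor in {n3, n7}} = {n5, n6}
n2 ∉ Sat(AX (alarm ∧ recv)) = {n5, n6}, so the formula does not hold at n2.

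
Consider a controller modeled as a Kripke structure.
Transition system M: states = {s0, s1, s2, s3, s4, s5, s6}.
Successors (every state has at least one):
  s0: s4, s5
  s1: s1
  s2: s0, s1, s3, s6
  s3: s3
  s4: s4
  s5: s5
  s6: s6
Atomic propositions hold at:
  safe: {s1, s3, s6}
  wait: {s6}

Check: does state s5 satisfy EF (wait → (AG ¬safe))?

Sat(¬safe) = {s0, s2, s4, s5}
AG ¬safe: greatest fixpoint, start Z0 = {s0, s2, s4, s5}, keep only states in Sat with every successor in Z. Z1 = {s0, s4, s5}; fixed.
Sat(AG ¬safe) = {s0, s4, s5}
Sat(wait → (AG ¬safe)) = {s0, s1, s2, s3, s4, s5}
EF (wait → (AG ¬safe)): least fixpoint, start Z0 = {s0, s1, s2, s3, s4, s5}, add states with some successor in Z. Already a fixed point.
Sat(EF (wait → (AG ¬safe))) = {s0, s1, s2, s3, s4, s5}
s5 ∈ Sat(EF (wait → (AG ¬safe))) = {s0, s1, s2, s3, s4, s5}, so the formula holds at s5.

Yes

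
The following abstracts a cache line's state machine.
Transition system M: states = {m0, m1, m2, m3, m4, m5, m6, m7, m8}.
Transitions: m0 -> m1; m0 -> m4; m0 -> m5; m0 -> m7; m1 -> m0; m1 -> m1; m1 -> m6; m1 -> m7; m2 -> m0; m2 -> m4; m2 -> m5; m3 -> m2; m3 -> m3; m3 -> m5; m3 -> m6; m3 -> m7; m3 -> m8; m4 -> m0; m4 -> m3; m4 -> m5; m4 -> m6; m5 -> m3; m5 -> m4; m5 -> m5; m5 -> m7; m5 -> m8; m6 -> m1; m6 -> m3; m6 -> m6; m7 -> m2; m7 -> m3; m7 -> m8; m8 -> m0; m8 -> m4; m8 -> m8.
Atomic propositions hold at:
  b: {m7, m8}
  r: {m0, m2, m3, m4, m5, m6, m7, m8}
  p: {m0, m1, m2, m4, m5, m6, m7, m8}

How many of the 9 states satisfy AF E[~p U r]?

8

Sat(~p) = {m3}
E[~p U r]: least fixpoint, start Z0 = Sat(r) = {m0, m2, m3, m4, m5, m6, m7, m8}, add states in Sat(~p) with some successor in Z. Already a fixed point.
Sat(E[~p U r]) = {m0, m2, m3, m4, m5, m6, m7, m8}
AF E[~p U r]: least fixpoint, start Z0 = {m0, m2, m3, m4, m5, m6, m7, m8}, add states with every successor in Z. Already a fixed point.
Sat(AF E[~p U r]) = {m0, m2, m3, m4, m5, m6, m7, m8}
|Sat(AF E[~p U r])| = |{m0, m2, m3, m4, m5, m6, m7, m8}| = 8.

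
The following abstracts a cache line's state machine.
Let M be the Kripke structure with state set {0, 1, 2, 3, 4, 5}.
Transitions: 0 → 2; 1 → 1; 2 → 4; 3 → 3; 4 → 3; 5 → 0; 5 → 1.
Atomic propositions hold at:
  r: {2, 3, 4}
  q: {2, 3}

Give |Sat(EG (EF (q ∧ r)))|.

Sat(q ∧ r) = {2, 3}
EF (q ∧ r): least fixpoint, start Z0 = {2, 3}, add states with some successor in Z. Z1 = {0, 2, 3, 4}; Z2 = {0, 2, 3, 4, 5}; fixed.
Sat(EF (q ∧ r)) = {0, 2, 3, 4, 5}
EG (EF (q ∧ r)): greatest fixpoint, start Z0 = {0, 2, 3, 4, 5}, keep only states in Sat with some successor in Z. Already a fixed point.
Sat(EG (EF (q ∧ r))) = {0, 2, 3, 4, 5}
|Sat(EG (EF (q ∧ r)))| = |{0, 2, 3, 4, 5}| = 5.

5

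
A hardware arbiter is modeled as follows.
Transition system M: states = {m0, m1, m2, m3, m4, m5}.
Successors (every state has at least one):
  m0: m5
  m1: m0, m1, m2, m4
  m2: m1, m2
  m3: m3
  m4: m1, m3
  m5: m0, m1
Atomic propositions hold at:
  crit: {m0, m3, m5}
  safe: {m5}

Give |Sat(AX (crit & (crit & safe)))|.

1

Sat(crit & safe) = {m5}
Sat(crit & (crit & safe)) = {m5}
Sat(AX (crit & (crit & safe))) = {s : every successor in {m5}} = {m0}
|Sat(AX (crit & (crit & safe)))| = |{m0}| = 1.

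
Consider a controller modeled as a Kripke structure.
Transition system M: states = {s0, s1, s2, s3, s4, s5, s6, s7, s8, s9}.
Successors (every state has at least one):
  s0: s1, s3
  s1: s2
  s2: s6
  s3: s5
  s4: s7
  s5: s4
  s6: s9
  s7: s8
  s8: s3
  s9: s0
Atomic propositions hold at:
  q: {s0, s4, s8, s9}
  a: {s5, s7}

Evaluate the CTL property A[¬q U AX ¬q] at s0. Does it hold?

Sat(¬q) = {s1, s2, s3, s5, s6, s7}
Sat(AX ¬q) = {s : every successor in {s1, s2, s3, s5, s6, s7}} = {s0, s1, s2, s3, s4, s8}
A[¬q U AX ¬q]: least fixpoint, start Z0 = Sat(AX ¬q) = {s0, s1, s2, s3, s4, s8}, add states in Sat(¬q) with every successor in Z. Z1 = {s0, s1, s2, s3, s4, s5, s7, s8}; fixed.
Sat(A[¬q U AX ¬q]) = {s0, s1, s2, s3, s4, s5, s7, s8}
s0 ∈ Sat(A[¬q U AX ¬q]) = {s0, s1, s2, s3, s4, s5, s7, s8}, so the formula holds at s0.

Yes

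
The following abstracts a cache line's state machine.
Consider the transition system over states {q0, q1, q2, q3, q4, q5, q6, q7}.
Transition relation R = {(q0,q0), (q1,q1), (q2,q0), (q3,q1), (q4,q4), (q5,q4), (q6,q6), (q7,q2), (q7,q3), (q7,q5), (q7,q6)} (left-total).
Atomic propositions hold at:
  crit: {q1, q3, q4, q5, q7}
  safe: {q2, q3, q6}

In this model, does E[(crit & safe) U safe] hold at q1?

Sat(crit & safe) = {q3}
E[(crit & safe) U safe]: least fixpoint, start Z0 = Sat(safe) = {q2, q3, q6}, add states in Sat(crit & safe) with some successor in Z. Already a fixed point.
Sat(E[(crit & safe) U safe]) = {q2, q3, q6}
q1 ∉ Sat(E[(crit & safe) U safe]) = {q2, q3, q6}, so the formula does not hold at q1.

No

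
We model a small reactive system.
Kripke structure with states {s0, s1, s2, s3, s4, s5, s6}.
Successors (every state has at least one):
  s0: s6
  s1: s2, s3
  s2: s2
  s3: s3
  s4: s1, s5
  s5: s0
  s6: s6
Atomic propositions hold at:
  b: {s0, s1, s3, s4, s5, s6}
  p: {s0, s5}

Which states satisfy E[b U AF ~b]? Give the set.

Sat(~b) = {s2}
AF ~b: least fixpoint, start Z0 = {s2}, add states with every successor in Z. Already a fixed point.
Sat(AF ~b) = {s2}
E[b U AF ~b]: least fixpoint, start Z0 = Sat(AF ~b) = {s2}, add states in Sat(b) with some successor in Z. Z1 = {s1, s2}; Z2 = {s1, s2, s4}; fixed.
Sat(E[b U AF ~b]) = {s1, s2, s4}

{s1, s2, s4}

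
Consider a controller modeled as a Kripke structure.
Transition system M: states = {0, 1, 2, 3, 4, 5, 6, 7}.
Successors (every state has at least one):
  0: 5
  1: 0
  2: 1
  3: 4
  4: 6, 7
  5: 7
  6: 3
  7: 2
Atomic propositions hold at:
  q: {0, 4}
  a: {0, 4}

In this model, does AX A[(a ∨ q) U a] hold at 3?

Sat(a ∨ q) = {0, 4}
A[(a ∨ q) U a]: least fixpoint, start Z0 = Sat(a) = {0, 4}, add states in Sat(a ∨ q) with every successor in Z. Already a fixed point.
Sat(A[(a ∨ q) U a]) = {0, 4}
Sat(AX A[(a ∨ q) U a]) = {s : every successor in {0, 4}} = {1, 3}
3 ∈ Sat(AX A[(a ∨ q) U a]) = {1, 3}, so the formula holds at 3.

Yes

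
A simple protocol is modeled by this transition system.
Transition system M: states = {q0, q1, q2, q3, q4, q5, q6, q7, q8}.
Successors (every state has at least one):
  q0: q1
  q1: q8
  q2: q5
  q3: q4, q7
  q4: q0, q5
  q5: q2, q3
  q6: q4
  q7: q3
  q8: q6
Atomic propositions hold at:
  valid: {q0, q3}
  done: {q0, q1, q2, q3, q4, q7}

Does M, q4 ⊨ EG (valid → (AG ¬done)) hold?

Sat(¬done) = {q5, q6, q8}
AG ¬done: greatest fixpoint, start Z0 = {q5, q6, q8}, keep only states in Sat with every successor in Z. Z1 = {q8}; Z2 = ∅; fixed.
Sat(AG ¬done) = ∅
Sat(valid → (AG ¬done)) = {q1, q2, q4, q5, q6, q7, q8}
EG (valid → (AG ¬done)): greatest fixpoint, start Z0 = {q1, q2, q4, q5, q6, q7, q8}, keep only states in Sat with some successor in Z. Z1 = {q1, q2, q4, q5, q6, q8}; fixed.
Sat(EG (valid → (AG ¬done))) = {q1, q2, q4, q5, q6, q8}
q4 ∈ Sat(EG (valid → (AG ¬done))) = {q1, q2, q4, q5, q6, q8}, so the formula holds at q4.

Yes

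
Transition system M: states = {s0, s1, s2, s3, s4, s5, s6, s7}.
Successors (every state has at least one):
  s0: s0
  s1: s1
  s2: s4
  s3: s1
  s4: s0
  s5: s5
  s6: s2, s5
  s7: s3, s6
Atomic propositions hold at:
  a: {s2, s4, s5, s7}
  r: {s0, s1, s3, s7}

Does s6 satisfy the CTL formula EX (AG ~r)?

Yes

Sat(~r) = {s2, s4, s5, s6}
AG ~r: greatest fixpoint, start Z0 = {s2, s4, s5, s6}, keep only states in Sat with every successor in Z. Z1 = {s2, s5, s6}; Z2 = {s5, s6}; Z3 = {s5}; fixed.
Sat(AG ~r) = {s5}
Sat(EX (AG ~r)) = {s : some successor in {s5}} = {s5, s6}
s6 ∈ Sat(EX (AG ~r)) = {s5, s6}, so the formula holds at s6.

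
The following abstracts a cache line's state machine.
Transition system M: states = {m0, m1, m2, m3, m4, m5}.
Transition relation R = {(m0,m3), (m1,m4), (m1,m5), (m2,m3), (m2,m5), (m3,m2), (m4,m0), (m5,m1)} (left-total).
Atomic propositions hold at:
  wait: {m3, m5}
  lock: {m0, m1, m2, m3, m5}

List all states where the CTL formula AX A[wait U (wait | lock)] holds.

Sat(wait | lock) = {m0, m1, m2, m3, m5}
A[wait U (wait | lock)]: least fixpoint, start Z0 = Sat((wait | lock)) = {m0, m1, m2, m3, m5}, add states in Sat(wait) with every successor in Z. Already a fixed point.
Sat(A[wait U (wait | lock)]) = {m0, m1, m2, m3, m5}
Sat(AX A[wait U (wait | lock)]) = {s : every successor in {m0, m1, m2, m3, m5}} = {m0, m2, m3, m4, m5}

{m0, m2, m3, m4, m5}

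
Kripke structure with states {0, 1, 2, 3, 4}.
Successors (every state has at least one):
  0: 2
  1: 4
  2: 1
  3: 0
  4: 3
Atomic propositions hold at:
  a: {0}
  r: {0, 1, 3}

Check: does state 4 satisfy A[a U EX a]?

Sat(EX a) = {s : some successor in {0}} = {3}
A[a U EX a]: least fixpoint, start Z0 = Sat(EX a) = {3}, add states in Sat(a) with every successor in Z. Already a fixed point.
Sat(A[a U EX a]) = {3}
4 ∉ Sat(A[a U EX a]) = {3}, so the formula does not hold at 4.

No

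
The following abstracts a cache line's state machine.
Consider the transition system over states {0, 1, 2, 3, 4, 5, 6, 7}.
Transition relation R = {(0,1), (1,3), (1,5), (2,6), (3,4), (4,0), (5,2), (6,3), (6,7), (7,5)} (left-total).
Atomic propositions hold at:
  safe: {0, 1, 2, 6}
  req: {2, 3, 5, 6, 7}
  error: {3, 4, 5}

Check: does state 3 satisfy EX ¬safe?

Yes

Sat(¬safe) = {3, 4, 5, 7}
Sat(EX ¬safe) = {s : some successor in {3, 4, 5, 7}} = {1, 3, 6, 7}
3 ∈ Sat(EX ¬safe) = {1, 3, 6, 7}, so the formula holds at 3.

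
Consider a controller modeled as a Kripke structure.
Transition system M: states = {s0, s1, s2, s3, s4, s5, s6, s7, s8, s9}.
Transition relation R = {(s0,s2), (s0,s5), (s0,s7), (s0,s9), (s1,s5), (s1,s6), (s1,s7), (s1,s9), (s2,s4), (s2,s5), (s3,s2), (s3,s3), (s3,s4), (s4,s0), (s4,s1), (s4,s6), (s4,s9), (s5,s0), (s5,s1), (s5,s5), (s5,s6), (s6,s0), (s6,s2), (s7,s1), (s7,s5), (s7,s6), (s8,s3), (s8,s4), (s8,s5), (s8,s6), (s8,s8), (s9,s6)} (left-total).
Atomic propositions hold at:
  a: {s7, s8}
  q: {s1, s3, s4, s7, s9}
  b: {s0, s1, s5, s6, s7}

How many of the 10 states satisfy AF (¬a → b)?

9

Sat(¬a) = {s0, s1, s2, s3, s4, s5, s6, s9}
Sat(¬a → b) = {s0, s1, s5, s6, s7, s8}
AF (¬a → b): least fixpoint, start Z0 = {s0, s1, s5, s6, s7, s8}, add states with every successor in Z. Z1 = {s0, s1, s5, s6, s7, s8, s9}; Z2 = {s0, s1, s4, s5, s6, s7, s8, s9}; Z3 = {s0, s1, s2, s4, s5, s6, s7, s8, s9}; fixed.
Sat(AF (¬a → b)) = {s0, s1, s2, s4, s5, s6, s7, s8, s9}
|Sat(AF (¬a → b))| = |{s0, s1, s2, s4, s5, s6, s7, s8, s9}| = 9.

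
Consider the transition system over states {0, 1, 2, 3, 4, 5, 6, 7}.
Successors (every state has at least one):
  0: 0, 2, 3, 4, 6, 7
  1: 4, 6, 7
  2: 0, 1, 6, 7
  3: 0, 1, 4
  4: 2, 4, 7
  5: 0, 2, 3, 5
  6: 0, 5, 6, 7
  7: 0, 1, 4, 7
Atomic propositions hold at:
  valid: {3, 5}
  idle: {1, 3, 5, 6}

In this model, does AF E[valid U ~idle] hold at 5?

Sat(~idle) = {0, 2, 4, 7}
E[valid U ~idle]: least fixpoint, start Z0 = Sat(~idle) = {0, 2, 4, 7}, add states in Sat(valid) with some successor in Z. Z1 = {0, 2, 3, 4, 5, 7}; fixed.
Sat(E[valid U ~idle]) = {0, 2, 3, 4, 5, 7}
AF E[valid U ~idle]: least fixpoint, start Z0 = {0, 2, 3, 4, 5, 7}, add states with every successor in Z. Already a fixed point.
Sat(AF E[valid U ~idle]) = {0, 2, 3, 4, 5, 7}
5 ∈ Sat(AF E[valid U ~idle]) = {0, 2, 3, 4, 5, 7}, so the formula holds at 5.

Yes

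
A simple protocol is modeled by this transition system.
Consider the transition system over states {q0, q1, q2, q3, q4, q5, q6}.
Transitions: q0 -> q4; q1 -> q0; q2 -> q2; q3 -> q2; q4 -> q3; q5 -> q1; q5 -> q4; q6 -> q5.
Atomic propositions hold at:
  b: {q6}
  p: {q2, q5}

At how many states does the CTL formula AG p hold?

AG p: greatest fixpoint, start Z0 = {q2, q5}, keep only states in Sat with every successor in Z. Z1 = {q2}; fixed.
Sat(AG p) = {q2}
|Sat(AG p)| = |{q2}| = 1.

1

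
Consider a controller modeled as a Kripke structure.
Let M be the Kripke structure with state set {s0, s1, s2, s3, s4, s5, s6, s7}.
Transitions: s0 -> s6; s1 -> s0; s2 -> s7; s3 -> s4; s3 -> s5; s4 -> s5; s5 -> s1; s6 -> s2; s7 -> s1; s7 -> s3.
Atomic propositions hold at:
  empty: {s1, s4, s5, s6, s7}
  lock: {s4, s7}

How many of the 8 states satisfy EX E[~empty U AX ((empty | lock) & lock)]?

Sat(~empty) = {s0, s2, s3}
Sat(empty | lock) = {s1, s4, s5, s6, s7}
Sat((empty | lock) & lock) = {s4, s7}
Sat(AX ((empty | lock) & lock)) = {s : every successor in {s4, s7}} = {s2}
E[~empty U AX ((empty | lock) & lock)]: least fixpoint, start Z0 = Sat(AX ((empty | lock) & lock)) = {s2}, add states in Sat(~empty) with some successor in Z. Already a fixed point.
Sat(E[~empty U AX ((empty | lock) & lock)]) = {s2}
Sat(EX E[~empty U AX ((empty | lock) & lock)]) = {s : some successor in {s2}} = {s6}
|Sat(EX E[~empty U AX ((empty | lock) & lock)])| = |{s6}| = 1.

1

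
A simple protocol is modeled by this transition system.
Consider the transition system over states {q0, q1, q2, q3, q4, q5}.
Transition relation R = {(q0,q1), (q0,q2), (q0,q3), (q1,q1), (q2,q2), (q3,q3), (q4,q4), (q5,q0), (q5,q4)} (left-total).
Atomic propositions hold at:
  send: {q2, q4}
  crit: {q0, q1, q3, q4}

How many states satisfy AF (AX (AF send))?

AF send: least fixpoint, start Z0 = {q2, q4}, add states with every successor in Z. Already a fixed point.
Sat(AF send) = {q2, q4}
Sat(AX (AF send)) = {s : every successor in {q2, q4}} = {q2, q4}
AF (AX (AF send)): least fixpoint, start Z0 = {q2, q4}, add states with every successor in Z. Already a fixed point.
Sat(AF (AX (AF send))) = {q2, q4}
|Sat(AF (AX (AF send)))| = |{q2, q4}| = 2.

2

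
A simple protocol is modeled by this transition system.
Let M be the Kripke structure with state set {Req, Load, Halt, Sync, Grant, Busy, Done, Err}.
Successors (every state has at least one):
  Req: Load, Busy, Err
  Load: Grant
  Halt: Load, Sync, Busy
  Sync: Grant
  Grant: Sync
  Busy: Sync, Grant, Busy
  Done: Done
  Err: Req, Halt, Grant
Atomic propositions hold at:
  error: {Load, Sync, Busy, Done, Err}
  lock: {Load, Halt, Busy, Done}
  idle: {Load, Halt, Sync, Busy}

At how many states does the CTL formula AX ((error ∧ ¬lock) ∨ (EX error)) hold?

6

Sat(¬lock) = {Req, Sync, Grant, Err}
Sat(error ∧ ¬lock) = {Sync, Err}
Sat(EX error) = {s : some successor in {Load, Sync, Busy, Done, Err}} = {Req, Halt, Grant, Busy, Done}
Sat((error ∧ ¬lock) ∨ (EX error)) = {Req, Halt, Sync, Grant, Busy, Done, Err}
Sat(AX ((error ∧ ¬lock) ∨ (EX error))) = {s : every successor in {Req, Halt, Sync, Grant, Busy, Done, Err}} = {Load, Sync, Grant, Busy, Done, Err}
|Sat(AX ((error ∧ ¬lock) ∨ (EX error)))| = |{Load, Sync, Grant, Busy, Done, Err}| = 6.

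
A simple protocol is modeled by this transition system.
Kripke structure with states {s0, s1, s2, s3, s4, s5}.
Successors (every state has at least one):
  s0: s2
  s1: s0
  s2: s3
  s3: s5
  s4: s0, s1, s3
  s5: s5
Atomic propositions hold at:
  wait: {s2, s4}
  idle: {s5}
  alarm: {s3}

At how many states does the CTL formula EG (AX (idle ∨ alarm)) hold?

3

Sat(idle ∨ alarm) = {s3, s5}
Sat(AX (idle ∨ alarm)) = {s : every successor in {s3, s5}} = {s2, s3, s5}
EG (AX (idle ∨ alarm)): greatest fixpoint, start Z0 = {s2, s3, s5}, keep only states in Sat with some successor in Z. Already a fixed point.
Sat(EG (AX (idle ∨ alarm))) = {s2, s3, s5}
|Sat(EG (AX (idle ∨ alarm)))| = |{s2, s3, s5}| = 3.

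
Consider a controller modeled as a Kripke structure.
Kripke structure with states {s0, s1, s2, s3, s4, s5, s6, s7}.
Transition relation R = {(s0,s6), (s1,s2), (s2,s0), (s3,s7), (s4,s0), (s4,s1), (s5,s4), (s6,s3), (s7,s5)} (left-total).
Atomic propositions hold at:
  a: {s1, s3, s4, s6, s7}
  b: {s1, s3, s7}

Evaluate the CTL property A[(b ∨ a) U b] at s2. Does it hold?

Sat(b ∨ a) = {s1, s3, s4, s6, s7}
A[(b ∨ a) U b]: least fixpoint, start Z0 = Sat(b) = {s1, s3, s7}, add states in Sat(b ∨ a) with every successor in Z. Z1 = {s1, s3, s6, s7}; fixed.
Sat(A[(b ∨ a) U b]) = {s1, s3, s6, s7}
s2 ∉ Sat(A[(b ∨ a) U b]) = {s1, s3, s6, s7}, so the formula does not hold at s2.

No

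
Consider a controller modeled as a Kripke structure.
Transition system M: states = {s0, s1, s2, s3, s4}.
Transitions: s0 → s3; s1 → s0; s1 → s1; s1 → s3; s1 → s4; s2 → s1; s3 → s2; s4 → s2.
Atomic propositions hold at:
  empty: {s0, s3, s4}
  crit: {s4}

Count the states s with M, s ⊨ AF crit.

AF crit: least fixpoint, start Z0 = {s4}, add states with every successor in Z. Already a fixed point.
Sat(AF crit) = {s4}
|Sat(AF crit)| = |{s4}| = 1.

1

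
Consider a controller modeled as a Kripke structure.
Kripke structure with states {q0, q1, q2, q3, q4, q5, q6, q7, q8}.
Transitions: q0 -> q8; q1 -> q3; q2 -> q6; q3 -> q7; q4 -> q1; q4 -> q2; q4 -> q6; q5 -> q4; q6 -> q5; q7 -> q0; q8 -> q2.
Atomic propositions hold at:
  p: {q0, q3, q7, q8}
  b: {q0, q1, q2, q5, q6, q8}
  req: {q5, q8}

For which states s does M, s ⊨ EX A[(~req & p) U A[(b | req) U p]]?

{q0, q1, q3, q4, q7}

Sat(~req) = {q0, q1, q2, q3, q4, q6, q7}
Sat(~req & p) = {q0, q3, q7}
Sat(b | req) = {q0, q1, q2, q5, q6, q8}
A[(b | req) U p]: least fixpoint, start Z0 = Sat(p) = {q0, q3, q7, q8}, add states in Sat(b | req) with every successor in Z. Z1 = {q0, q1, q3, q7, q8}; fixed.
Sat(A[(b | req) U p]) = {q0, q1, q3, q7, q8}
A[(~req & p) U A[(b | req) U p]]: least fixpoint, start Z0 = Sat(A[(b | req) U p]) = {q0, q1, q3, q7, q8}, add states in Sat(~req & p) with every successor in Z. Already a fixed point.
Sat(A[(~req & p) U A[(b | req) U p]]) = {q0, q1, q3, q7, q8}
Sat(EX A[(~req & p) U A[(b | req) U p]]) = {s : some successor in {q0, q1, q3, q7, q8}} = {q0, q1, q3, q4, q7}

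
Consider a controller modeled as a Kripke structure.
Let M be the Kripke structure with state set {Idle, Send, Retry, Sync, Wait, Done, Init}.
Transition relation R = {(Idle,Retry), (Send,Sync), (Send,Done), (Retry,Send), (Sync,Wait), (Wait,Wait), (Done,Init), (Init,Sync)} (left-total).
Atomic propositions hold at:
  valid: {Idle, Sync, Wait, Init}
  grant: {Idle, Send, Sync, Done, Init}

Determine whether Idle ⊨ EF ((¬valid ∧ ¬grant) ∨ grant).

Sat(¬valid) = {Send, Retry, Done}
Sat(¬grant) = {Retry, Wait}
Sat(¬valid ∧ ¬grant) = {Retry}
Sat((¬valid ∧ ¬grant) ∨ grant) = {Idle, Send, Retry, Sync, Done, Init}
EF ((¬valid ∧ ¬grant) ∨ grant): least fixpoint, start Z0 = {Idle, Send, Retry, Sync, Done, Init}, add states with some successor in Z. Already a fixed point.
Sat(EF ((¬valid ∧ ¬grant) ∨ grant)) = {Idle, Send, Retry, Sync, Done, Init}
Idle ∈ Sat(EF ((¬valid ∧ ¬grant) ∨ grant)) = {Idle, Send, Retry, Sync, Done, Init}, so the formula holds at Idle.

Yes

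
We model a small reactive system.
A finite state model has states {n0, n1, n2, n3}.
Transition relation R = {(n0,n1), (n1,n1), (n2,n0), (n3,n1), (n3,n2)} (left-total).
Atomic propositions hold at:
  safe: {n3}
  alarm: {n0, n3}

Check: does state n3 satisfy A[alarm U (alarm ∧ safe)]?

Sat(alarm ∧ safe) = {n3}
A[alarm U (alarm ∧ safe)]: least fixpoint, start Z0 = Sat((alarm ∧ safe)) = {n3}, add states in Sat(alarm) with every successor in Z. Already a fixed point.
Sat(A[alarm U (alarm ∧ safe)]) = {n3}
n3 ∈ Sat(A[alarm U (alarm ∧ safe)]) = {n3}, so the formula holds at n3.

Yes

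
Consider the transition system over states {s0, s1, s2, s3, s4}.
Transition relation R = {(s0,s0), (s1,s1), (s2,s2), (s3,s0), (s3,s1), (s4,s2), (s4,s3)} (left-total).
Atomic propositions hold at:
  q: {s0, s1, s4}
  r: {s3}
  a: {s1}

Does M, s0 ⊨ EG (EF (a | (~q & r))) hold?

No

Sat(~q) = {s2, s3}
Sat(~q & r) = {s3}
Sat(a | (~q & r)) = {s1, s3}
EF (a | (~q & r)): least fixpoint, start Z0 = {s1, s3}, add states with some successor in Z. Z1 = {s1, s3, s4}; fixed.
Sat(EF (a | (~q & r))) = {s1, s3, s4}
EG (EF (a | (~q & r))): greatest fixpoint, start Z0 = {s1, s3, s4}, keep only states in Sat with some successor in Z. Already a fixed point.
Sat(EG (EF (a | (~q & r)))) = {s1, s3, s4}
s0 ∉ Sat(EG (EF (a | (~q & r)))) = {s1, s3, s4}, so the formula does not hold at s0.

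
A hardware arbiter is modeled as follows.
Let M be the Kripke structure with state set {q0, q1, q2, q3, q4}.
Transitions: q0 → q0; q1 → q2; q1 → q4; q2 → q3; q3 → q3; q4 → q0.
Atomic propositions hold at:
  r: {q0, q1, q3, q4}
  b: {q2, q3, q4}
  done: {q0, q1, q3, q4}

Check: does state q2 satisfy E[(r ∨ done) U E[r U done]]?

Sat(r ∨ done) = {q0, q1, q3, q4}
E[r U done]: least fixpoint, start Z0 = Sat(done) = {q0, q1, q3, q4}, add states in Sat(r) with some successor in Z. Already a fixed point.
Sat(E[r U done]) = {q0, q1, q3, q4}
E[(r ∨ done) U E[r U done]]: least fixpoint, start Z0 = Sat(E[r U done]) = {q0, q1, q3, q4}, add states in Sat(r ∨ done) with some successor in Z. Already a fixed point.
Sat(E[(r ∨ done) U E[r U done]]) = {q0, q1, q3, q4}
q2 ∉ Sat(E[(r ∨ done) U E[r U done]]) = {q0, q1, q3, q4}, so the formula does not hold at q2.

No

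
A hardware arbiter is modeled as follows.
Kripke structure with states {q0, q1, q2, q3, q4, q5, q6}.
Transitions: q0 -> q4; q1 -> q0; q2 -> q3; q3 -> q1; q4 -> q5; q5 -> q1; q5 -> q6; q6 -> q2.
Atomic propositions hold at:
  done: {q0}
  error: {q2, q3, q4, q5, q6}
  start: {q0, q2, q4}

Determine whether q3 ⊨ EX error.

No

Sat(EX error) = {s : some successor in {q2, q3, q4, q5, q6}} = {q0, q2, q4, q5, q6}
q3 ∉ Sat(EX error) = {q0, q2, q4, q5, q6}, so the formula does not hold at q3.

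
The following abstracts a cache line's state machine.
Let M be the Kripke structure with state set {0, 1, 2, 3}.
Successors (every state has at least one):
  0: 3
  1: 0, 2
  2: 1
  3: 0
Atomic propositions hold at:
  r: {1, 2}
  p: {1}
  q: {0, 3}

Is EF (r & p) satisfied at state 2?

Yes

Sat(r & p) = {1}
EF (r & p): least fixpoint, start Z0 = {1}, add states with some successor in Z. Z1 = {1, 2}; fixed.
Sat(EF (r & p)) = {1, 2}
2 ∈ Sat(EF (r & p)) = {1, 2}, so the formula holds at 2.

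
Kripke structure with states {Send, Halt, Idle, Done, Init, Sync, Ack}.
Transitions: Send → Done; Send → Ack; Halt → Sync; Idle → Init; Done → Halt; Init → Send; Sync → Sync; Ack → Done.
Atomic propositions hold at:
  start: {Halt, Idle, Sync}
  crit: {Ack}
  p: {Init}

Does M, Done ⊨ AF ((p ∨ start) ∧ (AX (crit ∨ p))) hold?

No

Sat(p ∨ start) = {Halt, Idle, Init, Sync}
Sat(crit ∨ p) = {Init, Ack}
Sat(AX (crit ∨ p)) = {s : every successor in {Init, Ack}} = {Idle}
Sat((p ∨ start) ∧ (AX (crit ∨ p))) = {Idle}
AF ((p ∨ start) ∧ (AX (crit ∨ p))): least fixpoint, start Z0 = {Idle}, add states with every successor in Z. Already a fixed point.
Sat(AF ((p ∨ start) ∧ (AX (crit ∨ p)))) = {Idle}
Done ∉ Sat(AF ((p ∨ start) ∧ (AX (crit ∨ p)))) = {Idle}, so the formula does not hold at Done.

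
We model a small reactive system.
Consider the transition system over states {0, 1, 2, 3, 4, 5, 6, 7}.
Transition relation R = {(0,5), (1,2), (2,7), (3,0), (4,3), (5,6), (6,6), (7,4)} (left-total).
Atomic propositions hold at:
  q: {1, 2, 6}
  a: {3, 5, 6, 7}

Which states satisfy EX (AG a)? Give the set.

{0, 5, 6}

AG a: greatest fixpoint, start Z0 = {3, 5, 6, 7}, keep only states in Sat with every successor in Z. Z1 = {5, 6}; fixed.
Sat(AG a) = {5, 6}
Sat(EX (AG a)) = {s : some successor in {5, 6}} = {0, 5, 6}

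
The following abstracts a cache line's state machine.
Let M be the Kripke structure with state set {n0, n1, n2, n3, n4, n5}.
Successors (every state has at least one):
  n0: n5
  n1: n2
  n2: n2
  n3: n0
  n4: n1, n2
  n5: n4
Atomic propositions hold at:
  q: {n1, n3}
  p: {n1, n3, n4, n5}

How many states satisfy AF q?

AF q: least fixpoint, start Z0 = {n1, n3}, add states with every successor in Z. Already a fixed point.
Sat(AF q) = {n1, n3}
|Sat(AF q)| = |{n1, n3}| = 2.

2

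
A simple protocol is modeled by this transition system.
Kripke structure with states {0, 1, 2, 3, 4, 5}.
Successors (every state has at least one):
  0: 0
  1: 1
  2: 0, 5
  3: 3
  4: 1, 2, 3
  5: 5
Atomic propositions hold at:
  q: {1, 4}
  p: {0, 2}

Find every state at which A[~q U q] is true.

{1, 4}

Sat(~q) = {0, 2, 3, 5}
A[~q U q]: least fixpoint, start Z0 = Sat(q) = {1, 4}, add states in Sat(~q) with every successor in Z. Already a fixed point.
Sat(A[~q U q]) = {1, 4}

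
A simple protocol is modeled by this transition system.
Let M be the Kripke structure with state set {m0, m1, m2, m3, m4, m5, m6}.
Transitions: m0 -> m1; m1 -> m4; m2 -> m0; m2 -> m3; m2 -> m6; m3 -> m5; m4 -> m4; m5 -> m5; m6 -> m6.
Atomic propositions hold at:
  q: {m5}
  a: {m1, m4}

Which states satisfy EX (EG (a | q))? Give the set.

Sat(a | q) = {m1, m4, m5}
EG (a | q): greatest fixpoint, start Z0 = {m1, m4, m5}, keep only states in Sat with some successor in Z. Already a fixed point.
Sat(EG (a | q)) = {m1, m4, m5}
Sat(EX (EG (a | q))) = {s : some successor in {m1, m4, m5}} = {m0, m1, m3, m4, m5}

{m0, m1, m3, m4, m5}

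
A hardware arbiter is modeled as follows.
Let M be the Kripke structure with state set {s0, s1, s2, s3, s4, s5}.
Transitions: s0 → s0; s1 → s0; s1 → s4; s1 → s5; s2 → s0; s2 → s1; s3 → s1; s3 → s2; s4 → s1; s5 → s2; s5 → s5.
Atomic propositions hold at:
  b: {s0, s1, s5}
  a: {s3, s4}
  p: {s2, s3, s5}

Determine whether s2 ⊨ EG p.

EG p: greatest fixpoint, start Z0 = {s2, s3, s5}, keep only states in Sat with some successor in Z. Z1 = {s3, s5}; Z2 = {s5}; fixed.
Sat(EG p) = {s5}
s2 ∉ Sat(EG p) = {s5}, so the formula does not hold at s2.

No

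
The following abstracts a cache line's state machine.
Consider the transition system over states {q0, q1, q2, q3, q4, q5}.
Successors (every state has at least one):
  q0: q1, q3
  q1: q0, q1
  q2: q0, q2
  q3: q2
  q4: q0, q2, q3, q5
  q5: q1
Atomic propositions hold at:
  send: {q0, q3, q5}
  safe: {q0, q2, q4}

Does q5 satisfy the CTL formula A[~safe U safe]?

No

Sat(~safe) = {q1, q3, q5}
A[~safe U safe]: least fixpoint, start Z0 = Sat(safe) = {q0, q2, q4}, add states in Sat(~safe) with every successor in Z. Z1 = {q0, q2, q3, q4}; fixed.
Sat(A[~safe U safe]) = {q0, q2, q3, q4}
q5 ∉ Sat(A[~safe U safe]) = {q0, q2, q3, q4}, so the formula does not hold at q5.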